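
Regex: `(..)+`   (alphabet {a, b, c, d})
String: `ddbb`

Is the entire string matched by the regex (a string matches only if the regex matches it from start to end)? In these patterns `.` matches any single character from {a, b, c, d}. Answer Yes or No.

Yes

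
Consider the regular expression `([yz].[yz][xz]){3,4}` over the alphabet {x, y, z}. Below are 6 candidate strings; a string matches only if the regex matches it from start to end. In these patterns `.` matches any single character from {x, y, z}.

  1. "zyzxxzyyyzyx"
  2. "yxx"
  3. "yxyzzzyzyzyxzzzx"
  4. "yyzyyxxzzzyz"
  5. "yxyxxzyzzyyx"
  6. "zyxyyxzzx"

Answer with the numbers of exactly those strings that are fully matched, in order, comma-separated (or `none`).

1. "zyzxxzyyyzyx" → no match
2. "yxx" → no match
3 → match
4. "yyzyyxxzzzyz" → no match
5. "yxyxxzyzzyyx" → no match
6. "zyxyyxzzx" → no match

3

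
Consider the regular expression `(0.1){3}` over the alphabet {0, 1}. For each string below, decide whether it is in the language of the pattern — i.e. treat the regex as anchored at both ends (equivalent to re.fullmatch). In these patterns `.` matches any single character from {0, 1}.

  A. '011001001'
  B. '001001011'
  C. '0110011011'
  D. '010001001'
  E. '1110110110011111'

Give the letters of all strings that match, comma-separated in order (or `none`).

A. '011001001' → match
B. '001001011' → match
C. '0110011011' → no match
D. '010001001' → no match
E → no match — must start with '0'

A, B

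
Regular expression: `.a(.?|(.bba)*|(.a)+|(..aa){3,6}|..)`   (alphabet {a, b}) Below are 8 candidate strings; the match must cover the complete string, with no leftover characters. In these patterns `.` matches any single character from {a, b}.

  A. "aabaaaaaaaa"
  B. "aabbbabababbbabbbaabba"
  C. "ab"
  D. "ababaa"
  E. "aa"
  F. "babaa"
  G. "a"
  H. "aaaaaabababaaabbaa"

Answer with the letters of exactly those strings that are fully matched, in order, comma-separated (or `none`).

E

A → no match
B → no match
C → no match
D → no match
E → match
F → no match
G → no match
H → no match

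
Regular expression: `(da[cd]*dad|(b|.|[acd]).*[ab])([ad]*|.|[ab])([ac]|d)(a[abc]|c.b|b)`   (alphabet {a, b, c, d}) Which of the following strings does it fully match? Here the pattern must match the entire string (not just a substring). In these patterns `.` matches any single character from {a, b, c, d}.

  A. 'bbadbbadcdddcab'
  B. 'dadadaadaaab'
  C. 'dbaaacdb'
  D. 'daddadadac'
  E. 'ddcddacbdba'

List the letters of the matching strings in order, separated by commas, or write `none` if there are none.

B, C, D

A → no match
B. 'dadadaadaaab' → match
C. 'dbaaacdb' → match
D. 'daddadadac' → match
E. 'ddcddacbdba' → no match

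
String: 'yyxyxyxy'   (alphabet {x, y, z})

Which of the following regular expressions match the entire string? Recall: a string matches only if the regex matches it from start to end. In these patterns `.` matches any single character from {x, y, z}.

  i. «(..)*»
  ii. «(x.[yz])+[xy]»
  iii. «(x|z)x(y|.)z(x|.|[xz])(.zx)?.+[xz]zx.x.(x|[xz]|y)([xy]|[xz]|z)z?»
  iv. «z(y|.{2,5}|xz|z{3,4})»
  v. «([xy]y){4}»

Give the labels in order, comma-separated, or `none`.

i, v

i → match
ii → no match — must start with 'x'
iii → no match
iv → no match — must start with 'z'
v → match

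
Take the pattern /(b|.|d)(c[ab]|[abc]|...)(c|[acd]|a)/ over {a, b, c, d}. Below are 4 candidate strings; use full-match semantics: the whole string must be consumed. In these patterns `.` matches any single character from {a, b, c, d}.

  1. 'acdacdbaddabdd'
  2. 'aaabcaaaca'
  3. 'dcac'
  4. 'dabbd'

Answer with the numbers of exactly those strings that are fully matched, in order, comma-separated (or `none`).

1 → no match
2 → no match
3 → match
4 → match

3, 4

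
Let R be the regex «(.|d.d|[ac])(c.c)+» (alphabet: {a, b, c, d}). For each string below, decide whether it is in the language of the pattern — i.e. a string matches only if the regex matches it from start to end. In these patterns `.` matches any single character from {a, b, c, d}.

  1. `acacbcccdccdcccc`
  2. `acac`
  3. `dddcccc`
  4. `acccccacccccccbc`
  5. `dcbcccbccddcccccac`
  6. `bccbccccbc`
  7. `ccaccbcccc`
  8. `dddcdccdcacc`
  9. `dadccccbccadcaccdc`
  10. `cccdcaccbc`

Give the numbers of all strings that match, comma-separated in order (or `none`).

1 → no match
2 → match
3 → no match
4 → no match
5 → no match
6 → no match
7 → match
8 → no match
9 → no match
10 → no match

2, 7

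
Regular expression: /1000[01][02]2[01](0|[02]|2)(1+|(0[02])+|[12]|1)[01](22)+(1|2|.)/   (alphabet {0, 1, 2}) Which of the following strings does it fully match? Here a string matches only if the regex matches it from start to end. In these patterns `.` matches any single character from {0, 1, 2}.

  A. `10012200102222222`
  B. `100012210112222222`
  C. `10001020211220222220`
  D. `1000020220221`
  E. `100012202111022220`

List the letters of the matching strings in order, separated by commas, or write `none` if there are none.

B, E

A → no match — must start with `1000`
B → match
C → no match
D → no match
E → match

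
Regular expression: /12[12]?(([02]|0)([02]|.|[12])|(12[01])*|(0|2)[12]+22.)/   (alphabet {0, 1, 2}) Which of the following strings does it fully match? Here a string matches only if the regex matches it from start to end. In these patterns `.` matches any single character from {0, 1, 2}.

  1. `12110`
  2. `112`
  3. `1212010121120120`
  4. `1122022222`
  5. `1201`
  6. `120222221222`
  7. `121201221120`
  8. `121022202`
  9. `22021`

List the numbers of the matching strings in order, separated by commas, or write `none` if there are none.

1 → no match
2 → no match — must start with `12`
3 → no match
4 → no match — must start with `12`
5 → match
6 → match
7 → no match
8 → no match
9 → no match — must start with `12`

5, 6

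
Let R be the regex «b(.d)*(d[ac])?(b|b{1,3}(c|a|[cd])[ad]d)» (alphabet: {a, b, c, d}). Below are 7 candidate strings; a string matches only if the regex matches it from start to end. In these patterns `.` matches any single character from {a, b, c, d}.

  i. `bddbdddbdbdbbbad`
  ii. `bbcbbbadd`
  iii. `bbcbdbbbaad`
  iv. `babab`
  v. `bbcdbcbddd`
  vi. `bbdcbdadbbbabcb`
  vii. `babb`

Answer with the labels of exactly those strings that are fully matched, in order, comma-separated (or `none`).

none

i → no match
ii → no match
iii → no match
iv → no match
v → no match
vi → no match
vii → no match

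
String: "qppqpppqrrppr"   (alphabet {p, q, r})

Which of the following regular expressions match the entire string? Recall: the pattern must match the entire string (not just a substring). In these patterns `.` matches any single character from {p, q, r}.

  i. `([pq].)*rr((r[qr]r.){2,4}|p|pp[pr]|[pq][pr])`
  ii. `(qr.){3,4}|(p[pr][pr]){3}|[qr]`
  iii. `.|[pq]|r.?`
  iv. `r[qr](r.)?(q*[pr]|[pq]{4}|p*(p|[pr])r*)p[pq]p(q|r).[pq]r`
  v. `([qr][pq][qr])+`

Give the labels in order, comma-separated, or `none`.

i → match
ii → no match
iii → no match
iv → no match — must start with "r"
v → no match

i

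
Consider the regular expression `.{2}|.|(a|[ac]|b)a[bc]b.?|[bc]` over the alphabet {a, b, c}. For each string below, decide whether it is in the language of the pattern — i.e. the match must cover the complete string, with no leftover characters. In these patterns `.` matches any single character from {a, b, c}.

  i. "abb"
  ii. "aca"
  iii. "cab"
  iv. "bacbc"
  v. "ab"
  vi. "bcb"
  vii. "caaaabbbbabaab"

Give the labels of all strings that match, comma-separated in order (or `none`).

iv, v

i. "abb" → no match
ii. "aca" → no match
iii. "cab" → no match
iv. "bacbc" → match
v. "ab" → match
vi. "bcb" → no match
vii → no match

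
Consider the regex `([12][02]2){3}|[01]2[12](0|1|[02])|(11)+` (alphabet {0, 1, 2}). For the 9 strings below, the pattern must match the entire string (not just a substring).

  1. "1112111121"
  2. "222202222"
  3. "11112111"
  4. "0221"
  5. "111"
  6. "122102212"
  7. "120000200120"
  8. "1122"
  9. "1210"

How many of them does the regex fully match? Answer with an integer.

3

1 → no match
2 → match
3 → no match
4 → match
5 → no match
6 → no match
7 → no match
8 → no match
9 → match
Total matched: 3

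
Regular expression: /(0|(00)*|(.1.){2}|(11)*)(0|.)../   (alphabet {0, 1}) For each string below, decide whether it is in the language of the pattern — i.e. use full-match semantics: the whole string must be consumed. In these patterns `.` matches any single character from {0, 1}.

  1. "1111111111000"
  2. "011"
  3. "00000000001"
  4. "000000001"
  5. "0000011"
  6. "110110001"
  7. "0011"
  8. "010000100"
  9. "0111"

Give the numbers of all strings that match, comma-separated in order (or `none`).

1 → match
2 → match
3 → match
4 → match
5 → match
6 → match
7 → match
8 → no match
9 → match

1, 2, 3, 4, 5, 6, 7, 9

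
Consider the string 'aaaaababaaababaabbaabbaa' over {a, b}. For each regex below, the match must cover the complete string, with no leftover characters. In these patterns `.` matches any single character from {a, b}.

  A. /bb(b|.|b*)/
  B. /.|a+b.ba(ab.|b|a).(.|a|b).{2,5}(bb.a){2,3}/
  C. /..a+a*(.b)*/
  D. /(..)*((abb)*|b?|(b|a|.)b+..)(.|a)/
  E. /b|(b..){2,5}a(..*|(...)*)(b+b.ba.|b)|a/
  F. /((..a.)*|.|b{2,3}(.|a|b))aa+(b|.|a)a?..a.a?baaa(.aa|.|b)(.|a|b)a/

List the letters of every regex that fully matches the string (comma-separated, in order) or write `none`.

B

A → no match — must start with 'bb'
B → match
C → no match
D → no match
E → no match
F → no match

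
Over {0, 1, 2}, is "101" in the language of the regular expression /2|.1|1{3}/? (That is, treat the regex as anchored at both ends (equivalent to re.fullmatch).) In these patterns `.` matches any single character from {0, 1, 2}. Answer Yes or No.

No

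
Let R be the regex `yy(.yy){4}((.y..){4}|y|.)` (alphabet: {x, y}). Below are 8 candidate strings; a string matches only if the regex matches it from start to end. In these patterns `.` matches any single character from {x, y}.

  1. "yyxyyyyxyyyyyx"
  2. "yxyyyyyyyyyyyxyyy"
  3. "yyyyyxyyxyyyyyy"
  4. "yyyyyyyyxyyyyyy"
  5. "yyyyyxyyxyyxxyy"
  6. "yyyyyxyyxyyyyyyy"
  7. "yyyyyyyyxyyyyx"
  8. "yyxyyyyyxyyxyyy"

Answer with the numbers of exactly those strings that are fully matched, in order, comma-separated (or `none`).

1 → no match
2 → no match — must start with "yy"
3 → match
4 → match
5 → no match
6 → no match
7 → no match
8 → match

3, 4, 8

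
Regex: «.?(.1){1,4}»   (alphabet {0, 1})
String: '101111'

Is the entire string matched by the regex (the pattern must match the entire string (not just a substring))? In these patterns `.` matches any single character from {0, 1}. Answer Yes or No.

No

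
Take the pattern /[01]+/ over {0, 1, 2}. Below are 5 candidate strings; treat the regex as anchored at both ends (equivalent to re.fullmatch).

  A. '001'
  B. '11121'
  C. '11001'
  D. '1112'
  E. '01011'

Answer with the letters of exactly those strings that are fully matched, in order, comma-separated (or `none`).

A → match
B → no match
C → match
D → no match
E → match

A, C, E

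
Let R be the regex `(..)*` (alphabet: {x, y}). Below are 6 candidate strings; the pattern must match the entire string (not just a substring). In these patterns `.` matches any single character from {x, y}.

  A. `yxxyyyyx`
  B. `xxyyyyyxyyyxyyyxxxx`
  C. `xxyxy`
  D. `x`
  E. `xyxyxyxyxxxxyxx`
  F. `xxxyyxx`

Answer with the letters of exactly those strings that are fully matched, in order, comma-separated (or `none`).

A

A → match
B → no match
C → no match
D → no match
E → no match
F → no match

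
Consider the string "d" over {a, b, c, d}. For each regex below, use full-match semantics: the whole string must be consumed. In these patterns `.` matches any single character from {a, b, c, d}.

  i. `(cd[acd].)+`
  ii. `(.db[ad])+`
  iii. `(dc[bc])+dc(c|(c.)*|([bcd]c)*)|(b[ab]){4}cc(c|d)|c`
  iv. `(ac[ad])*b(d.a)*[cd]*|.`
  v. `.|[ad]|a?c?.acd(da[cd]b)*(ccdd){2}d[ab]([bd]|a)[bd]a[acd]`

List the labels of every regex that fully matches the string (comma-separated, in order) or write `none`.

i → no match — must start with "cd"
ii → no match
iii → no match
iv → match
v → match

iv, v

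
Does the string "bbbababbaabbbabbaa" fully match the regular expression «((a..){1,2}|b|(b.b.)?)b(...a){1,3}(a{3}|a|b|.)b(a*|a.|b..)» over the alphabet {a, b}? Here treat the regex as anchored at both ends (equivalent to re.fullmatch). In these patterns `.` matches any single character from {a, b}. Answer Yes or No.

Yes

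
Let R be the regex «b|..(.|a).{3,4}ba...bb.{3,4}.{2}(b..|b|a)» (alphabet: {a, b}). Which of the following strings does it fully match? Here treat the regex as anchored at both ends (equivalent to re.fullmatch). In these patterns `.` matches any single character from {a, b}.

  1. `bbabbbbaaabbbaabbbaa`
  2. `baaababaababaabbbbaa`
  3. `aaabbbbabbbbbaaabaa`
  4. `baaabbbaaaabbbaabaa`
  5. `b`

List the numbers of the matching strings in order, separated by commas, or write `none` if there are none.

1, 3, 4, 5

1 → match
2 → no match
3 → match
4 → match
5 → match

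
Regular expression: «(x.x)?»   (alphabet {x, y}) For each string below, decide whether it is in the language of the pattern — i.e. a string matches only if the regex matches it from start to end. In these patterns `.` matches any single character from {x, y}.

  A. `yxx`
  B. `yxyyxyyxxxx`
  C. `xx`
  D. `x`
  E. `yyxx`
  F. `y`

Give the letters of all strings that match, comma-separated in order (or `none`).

A → no match
B → no match
C → no match
D → no match
E → no match
F → no match

none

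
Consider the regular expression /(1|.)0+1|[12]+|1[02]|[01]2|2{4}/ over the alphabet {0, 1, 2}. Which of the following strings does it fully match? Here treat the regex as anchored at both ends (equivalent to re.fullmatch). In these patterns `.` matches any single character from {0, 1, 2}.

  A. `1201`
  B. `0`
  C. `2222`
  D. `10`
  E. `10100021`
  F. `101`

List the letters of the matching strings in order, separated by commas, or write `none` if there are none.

C, D, F

A. `1201` → no match
B. `0` → no match
C. `2222` → match
D. `10` → match
E. `10100021` → no match
F. `101` → match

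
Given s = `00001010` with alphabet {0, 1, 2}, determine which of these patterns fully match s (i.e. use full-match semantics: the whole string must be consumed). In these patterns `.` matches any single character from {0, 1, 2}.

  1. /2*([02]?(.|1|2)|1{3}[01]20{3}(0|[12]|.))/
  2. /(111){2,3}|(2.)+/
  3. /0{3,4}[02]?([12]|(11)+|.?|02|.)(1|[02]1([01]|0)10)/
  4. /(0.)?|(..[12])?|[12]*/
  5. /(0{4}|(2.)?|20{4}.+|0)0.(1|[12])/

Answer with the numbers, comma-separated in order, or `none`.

1 → no match
2 → no match
3 → match
4 → no match
5 → no match

3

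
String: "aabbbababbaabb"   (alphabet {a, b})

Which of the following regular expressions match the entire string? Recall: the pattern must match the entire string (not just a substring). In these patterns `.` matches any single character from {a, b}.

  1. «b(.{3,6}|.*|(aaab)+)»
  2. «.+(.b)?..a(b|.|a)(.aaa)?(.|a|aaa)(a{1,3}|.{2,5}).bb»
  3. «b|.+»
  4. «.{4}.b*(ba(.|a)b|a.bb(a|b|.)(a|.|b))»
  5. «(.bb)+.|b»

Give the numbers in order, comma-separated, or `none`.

2, 3

1 → no match — must start with "b"
2 → match
3 → match
4 → no match
5 → no match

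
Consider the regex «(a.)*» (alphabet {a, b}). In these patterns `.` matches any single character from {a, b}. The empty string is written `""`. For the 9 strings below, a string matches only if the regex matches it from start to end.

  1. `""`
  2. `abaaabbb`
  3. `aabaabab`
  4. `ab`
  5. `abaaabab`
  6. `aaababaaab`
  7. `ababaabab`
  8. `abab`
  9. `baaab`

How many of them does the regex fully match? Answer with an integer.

1. `""` → match
2. `abaaabbb` → no match
3. `aabaabab` → no match
4. `ab` → match
5. `abaaabab` → match
6. `aaababaaab` → match
7. `ababaabab` → no match
8. `abab` → match
9. `baaab` → no match
Total matched: 5

5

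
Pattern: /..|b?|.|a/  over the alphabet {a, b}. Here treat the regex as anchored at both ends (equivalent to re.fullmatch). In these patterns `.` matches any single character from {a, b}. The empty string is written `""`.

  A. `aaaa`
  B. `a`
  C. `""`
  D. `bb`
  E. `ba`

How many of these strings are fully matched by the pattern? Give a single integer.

A → no match
B → match
C → match
D → match
E → match
Total matched: 4

4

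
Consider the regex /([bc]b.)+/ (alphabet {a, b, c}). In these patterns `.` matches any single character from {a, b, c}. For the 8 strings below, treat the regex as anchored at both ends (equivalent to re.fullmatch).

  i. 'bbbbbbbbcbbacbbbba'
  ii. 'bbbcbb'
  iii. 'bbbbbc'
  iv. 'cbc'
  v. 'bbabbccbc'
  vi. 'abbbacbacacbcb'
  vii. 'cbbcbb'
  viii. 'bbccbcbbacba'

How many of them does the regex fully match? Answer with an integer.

i → match
ii. 'bbbcbb' → match
iii. 'bbbbbc' → match
iv. 'cbc' → match
v. 'bbabbccbc' → match
vi → no match
vii. 'cbbcbb' → match
viii. 'bbccbcbbacba' → match
Total matched: 7

7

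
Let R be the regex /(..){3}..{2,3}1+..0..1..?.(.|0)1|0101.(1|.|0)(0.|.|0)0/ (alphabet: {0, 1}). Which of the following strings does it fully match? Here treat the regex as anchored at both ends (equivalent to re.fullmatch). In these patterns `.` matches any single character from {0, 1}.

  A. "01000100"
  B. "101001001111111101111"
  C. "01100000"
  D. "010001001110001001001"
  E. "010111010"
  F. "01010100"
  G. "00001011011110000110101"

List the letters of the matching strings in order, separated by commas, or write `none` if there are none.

E, F, G

A. "01000100" → no match
B → no match
C. "01100000" → no match
D → no match
E. "010111010" → match
F. "01010100" → match
G → match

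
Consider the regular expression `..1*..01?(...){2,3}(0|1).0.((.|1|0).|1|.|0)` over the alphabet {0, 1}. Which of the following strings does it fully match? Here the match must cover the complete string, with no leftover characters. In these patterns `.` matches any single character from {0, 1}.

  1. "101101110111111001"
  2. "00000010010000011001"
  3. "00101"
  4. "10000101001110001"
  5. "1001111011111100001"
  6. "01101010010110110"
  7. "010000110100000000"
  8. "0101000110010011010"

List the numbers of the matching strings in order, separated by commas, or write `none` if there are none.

4, 8

1 → no match
2 → no match
3 → no match
4 → match
5 → no match
6 → no match
7 → no match
8 → match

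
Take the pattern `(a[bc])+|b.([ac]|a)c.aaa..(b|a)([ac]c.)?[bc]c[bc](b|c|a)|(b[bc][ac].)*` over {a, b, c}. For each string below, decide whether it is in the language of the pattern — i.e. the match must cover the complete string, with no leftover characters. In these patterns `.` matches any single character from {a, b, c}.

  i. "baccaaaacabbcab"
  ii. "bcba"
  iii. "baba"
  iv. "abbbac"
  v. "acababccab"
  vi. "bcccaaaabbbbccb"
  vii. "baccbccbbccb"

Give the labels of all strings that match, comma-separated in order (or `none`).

i → no match
ii → no match
iii → no match
iv → no match
v → no match
vi → match
vii → no match

vi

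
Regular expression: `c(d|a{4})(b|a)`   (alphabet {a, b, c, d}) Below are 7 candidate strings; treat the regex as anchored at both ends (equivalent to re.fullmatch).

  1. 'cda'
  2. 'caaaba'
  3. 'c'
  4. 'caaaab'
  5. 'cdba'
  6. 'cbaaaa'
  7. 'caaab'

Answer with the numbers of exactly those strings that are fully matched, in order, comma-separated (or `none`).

1. 'cda' → match
2. 'caaaba' → no match
3. 'c' → no match
4. 'caaaab' → match
5. 'cdba' → no match
6. 'cbaaaa' → no match
7. 'caaab' → no match

1, 4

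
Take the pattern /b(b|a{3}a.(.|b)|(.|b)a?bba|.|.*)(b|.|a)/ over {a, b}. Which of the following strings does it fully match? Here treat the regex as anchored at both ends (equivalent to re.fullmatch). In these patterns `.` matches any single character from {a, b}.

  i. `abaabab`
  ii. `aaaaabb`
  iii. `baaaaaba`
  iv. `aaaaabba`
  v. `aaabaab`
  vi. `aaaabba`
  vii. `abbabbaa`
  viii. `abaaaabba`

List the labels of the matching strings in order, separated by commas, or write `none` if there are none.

i. `abaabab` → no match — must start with `b`
ii. `aaaaabb` → no match — must start with `b`
iii. `baaaaaba` → match
iv. `aaaaabba` → no match — must start with `b`
v. `aaabaab` → no match — must start with `b`
vi. `aaaabba` → no match — must start with `b`
vii. `abbabbaa` → no match — must start with `b`
viii. `abaaaabba` → no match — must start with `b`

iii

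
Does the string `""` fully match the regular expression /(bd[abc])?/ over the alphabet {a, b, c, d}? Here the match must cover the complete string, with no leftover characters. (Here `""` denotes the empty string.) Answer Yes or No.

Yes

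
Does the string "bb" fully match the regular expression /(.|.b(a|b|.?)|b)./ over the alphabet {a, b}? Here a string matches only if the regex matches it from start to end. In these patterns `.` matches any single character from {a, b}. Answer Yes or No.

Yes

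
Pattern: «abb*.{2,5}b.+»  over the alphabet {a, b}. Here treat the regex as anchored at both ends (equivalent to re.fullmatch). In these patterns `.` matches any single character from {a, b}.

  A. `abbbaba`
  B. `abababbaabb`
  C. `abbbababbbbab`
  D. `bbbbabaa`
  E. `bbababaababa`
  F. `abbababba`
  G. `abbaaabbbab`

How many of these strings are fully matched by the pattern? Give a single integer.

5

A → match
B → match
C → match
D → no match — must start with `ab`
E → no match — must start with `ab`
F → match
G → match
Total matched: 5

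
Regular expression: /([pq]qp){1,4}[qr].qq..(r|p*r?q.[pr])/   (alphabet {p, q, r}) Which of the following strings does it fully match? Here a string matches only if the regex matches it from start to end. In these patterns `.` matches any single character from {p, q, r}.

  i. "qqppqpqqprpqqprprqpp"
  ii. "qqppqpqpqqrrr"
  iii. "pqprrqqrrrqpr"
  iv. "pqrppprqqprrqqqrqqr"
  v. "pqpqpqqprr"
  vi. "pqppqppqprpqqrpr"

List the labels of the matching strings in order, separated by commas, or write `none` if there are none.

i, ii, iii, v, vi

i → match
ii → match
iii → match
iv → no match
v → match
vi → match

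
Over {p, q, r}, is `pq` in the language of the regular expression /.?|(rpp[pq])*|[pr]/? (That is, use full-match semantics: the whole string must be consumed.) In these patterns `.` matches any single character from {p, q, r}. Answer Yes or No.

No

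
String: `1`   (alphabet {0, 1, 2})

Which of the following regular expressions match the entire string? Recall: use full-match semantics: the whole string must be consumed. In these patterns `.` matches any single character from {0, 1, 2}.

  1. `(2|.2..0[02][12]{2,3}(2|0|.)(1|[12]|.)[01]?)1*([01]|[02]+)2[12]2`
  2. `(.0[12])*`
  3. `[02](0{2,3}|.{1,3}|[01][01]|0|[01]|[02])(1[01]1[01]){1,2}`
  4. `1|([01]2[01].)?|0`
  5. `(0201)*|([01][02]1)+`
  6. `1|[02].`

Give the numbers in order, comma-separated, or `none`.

1 → no match — must end with `2`
2 → no match
3 → no match
4 → match
5 → no match
6 → match

4, 6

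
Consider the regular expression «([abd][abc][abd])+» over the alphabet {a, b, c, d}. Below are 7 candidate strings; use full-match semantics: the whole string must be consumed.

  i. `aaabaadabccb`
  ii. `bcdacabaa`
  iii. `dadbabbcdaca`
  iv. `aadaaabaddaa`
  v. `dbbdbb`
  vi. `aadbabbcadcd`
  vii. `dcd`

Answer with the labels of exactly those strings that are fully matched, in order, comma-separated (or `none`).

i → no match
ii → match
iii → match
iv → match
v → match
vi → match
vii → match

ii, iii, iv, v, vi, vii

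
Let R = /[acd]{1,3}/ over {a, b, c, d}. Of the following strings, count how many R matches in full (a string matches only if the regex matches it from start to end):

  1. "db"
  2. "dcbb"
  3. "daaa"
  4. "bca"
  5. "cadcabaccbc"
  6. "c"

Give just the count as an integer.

1. "db" → no match
2. "dcbb" → no match
3. "daaa" → no match
4. "bca" → no match
5. "cadcabaccbc" → no match
6. "c" → match
Total matched: 1

1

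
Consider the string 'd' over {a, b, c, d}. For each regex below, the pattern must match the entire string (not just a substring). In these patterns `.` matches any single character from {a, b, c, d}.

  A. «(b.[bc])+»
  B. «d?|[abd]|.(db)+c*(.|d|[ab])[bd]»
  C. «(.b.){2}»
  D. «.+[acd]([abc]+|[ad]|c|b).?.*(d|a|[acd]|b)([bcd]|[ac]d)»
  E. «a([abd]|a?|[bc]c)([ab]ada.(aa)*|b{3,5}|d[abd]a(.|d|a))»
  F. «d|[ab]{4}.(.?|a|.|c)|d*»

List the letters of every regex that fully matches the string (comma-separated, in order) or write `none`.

A → no match — must start with 'b'
B → match
C → no match
D → no match
E → no match — must start with 'a'
F → match

B, F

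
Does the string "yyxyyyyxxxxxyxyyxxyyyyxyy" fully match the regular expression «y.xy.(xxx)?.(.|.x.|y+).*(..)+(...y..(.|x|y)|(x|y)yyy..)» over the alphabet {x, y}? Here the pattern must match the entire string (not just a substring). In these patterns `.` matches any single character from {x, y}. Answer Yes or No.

Yes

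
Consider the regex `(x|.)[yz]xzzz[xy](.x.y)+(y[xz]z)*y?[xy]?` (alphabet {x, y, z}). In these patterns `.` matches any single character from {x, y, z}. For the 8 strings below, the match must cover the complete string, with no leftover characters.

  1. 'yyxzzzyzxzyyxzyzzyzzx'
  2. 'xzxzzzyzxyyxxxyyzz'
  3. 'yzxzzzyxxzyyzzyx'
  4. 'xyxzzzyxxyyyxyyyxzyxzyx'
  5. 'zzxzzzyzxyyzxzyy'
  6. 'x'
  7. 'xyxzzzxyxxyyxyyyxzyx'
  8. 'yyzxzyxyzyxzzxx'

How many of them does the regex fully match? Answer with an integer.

6

1 → match
2 → match
3 → match
4 → match
5 → match
6 → no match
7 → match
8 → no match
Total matched: 6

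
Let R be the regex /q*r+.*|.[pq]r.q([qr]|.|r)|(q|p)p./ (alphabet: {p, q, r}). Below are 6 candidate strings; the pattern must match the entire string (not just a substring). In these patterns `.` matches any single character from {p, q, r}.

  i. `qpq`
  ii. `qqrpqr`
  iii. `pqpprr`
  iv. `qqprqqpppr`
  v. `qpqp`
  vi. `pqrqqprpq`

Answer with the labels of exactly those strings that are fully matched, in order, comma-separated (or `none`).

i, ii

i → match
ii → match
iii → no match
iv → no match
v → no match
vi → no match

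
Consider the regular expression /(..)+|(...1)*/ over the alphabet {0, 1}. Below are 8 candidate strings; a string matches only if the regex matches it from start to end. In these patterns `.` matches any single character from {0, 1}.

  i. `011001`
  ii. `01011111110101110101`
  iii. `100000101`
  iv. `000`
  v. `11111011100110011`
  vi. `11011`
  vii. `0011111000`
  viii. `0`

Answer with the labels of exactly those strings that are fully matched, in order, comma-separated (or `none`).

i → match
ii → match
iii → no match
iv → no match
v → no match
vi → no match
vii → match
viii → no match

i, ii, vii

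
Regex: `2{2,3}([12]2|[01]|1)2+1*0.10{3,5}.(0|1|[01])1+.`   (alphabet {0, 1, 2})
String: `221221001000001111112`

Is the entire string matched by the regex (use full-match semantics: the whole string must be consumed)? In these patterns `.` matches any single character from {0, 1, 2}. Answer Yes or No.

Yes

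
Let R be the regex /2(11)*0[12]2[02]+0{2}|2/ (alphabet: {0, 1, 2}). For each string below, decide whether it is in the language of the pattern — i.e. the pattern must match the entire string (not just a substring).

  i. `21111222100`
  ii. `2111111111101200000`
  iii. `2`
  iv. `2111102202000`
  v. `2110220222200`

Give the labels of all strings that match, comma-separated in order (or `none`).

i → no match
ii → match
iii → match
iv → match
v → match

ii, iii, iv, v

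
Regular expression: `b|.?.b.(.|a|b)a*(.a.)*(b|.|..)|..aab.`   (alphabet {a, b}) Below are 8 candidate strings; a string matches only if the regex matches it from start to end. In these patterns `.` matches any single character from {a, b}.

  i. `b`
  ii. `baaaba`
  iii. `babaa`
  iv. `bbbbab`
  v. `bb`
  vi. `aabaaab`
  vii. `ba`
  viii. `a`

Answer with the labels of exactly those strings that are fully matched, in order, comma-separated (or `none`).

i, ii, iv, vi

i → match
ii → match
iii → no match
iv → match
v → no match
vi → match
vii → no match
viii → no match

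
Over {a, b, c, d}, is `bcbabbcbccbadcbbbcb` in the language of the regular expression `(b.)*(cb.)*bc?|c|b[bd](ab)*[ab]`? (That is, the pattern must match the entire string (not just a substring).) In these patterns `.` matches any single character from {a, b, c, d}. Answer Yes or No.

No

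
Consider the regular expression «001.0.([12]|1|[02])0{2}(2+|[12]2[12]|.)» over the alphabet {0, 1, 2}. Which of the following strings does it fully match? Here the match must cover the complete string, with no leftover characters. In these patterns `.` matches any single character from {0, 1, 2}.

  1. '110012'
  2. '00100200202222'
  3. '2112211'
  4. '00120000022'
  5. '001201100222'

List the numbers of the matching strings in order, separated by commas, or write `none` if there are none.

4, 5

1 → no match — must start with '001'
2 → no match
3 → no match — must start with '001'
4 → match
5 → match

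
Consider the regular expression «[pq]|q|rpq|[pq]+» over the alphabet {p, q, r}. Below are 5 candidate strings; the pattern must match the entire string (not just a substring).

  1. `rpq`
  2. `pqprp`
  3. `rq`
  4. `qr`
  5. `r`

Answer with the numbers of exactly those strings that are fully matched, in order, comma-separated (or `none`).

1

1 → match
2 → no match
3 → no match
4 → no match
5 → no match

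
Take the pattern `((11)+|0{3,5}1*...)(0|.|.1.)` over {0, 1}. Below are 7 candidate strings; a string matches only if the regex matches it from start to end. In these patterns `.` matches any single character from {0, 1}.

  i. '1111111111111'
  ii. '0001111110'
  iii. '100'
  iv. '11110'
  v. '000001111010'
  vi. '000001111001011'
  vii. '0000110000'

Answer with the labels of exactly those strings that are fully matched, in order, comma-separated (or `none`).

i → match
ii → match
iii → no match
iv → match
v → match
vi → match
vii → match

i, ii, iv, v, vi, vii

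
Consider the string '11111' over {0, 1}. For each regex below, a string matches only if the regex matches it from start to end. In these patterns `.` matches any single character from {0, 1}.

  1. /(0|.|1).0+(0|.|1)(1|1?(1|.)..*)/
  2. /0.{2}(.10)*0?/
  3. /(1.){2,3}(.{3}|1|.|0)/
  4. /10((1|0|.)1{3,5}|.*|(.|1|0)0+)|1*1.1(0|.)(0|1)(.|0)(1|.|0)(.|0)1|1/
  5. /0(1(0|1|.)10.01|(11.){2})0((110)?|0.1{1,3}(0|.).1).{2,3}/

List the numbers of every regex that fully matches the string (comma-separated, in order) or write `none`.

3

1 → no match
2 → no match — must start with '0'
3 → match
4 → no match
5 → no match — must start with '0'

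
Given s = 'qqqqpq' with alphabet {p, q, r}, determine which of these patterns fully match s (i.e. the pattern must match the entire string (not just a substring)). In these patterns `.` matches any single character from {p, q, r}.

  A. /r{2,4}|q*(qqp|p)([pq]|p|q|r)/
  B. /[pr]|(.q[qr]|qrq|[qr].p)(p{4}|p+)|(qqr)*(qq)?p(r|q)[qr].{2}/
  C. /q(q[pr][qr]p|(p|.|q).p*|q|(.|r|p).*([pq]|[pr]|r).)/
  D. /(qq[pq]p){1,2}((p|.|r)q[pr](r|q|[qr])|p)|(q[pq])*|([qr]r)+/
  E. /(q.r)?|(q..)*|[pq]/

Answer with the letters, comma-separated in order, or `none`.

A, C, E

A → match
B → no match
C → match
D → no match
E → match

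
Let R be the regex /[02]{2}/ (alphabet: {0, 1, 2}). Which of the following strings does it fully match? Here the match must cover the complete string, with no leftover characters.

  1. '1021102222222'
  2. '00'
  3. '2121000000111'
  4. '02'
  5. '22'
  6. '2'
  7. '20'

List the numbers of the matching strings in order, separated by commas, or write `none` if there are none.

1 → no match
2. '00' → match
3 → no match
4. '02' → match
5. '22' → match
6. '2' → no match
7. '20' → match

2, 4, 5, 7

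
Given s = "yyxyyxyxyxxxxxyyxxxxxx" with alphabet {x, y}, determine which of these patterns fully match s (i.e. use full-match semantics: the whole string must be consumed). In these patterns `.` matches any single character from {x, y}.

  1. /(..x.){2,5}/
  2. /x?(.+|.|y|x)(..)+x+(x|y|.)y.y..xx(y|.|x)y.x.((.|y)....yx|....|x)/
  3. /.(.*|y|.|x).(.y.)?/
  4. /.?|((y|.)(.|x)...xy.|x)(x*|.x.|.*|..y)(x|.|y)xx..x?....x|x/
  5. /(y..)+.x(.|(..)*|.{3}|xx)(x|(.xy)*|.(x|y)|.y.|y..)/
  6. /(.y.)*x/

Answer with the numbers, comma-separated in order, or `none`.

3, 4, 5

1 → no match
2 → no match
3 → match
4 → match
5 → match
6 → no match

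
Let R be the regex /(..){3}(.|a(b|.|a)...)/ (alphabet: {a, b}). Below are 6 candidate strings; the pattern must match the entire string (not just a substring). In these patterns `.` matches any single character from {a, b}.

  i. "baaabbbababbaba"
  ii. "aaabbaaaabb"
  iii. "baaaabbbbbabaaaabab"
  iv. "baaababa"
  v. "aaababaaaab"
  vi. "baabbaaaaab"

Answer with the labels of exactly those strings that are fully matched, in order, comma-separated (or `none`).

ii, v, vi

i → no match
ii → match
iii → no match
iv → no match
v → match
vi → match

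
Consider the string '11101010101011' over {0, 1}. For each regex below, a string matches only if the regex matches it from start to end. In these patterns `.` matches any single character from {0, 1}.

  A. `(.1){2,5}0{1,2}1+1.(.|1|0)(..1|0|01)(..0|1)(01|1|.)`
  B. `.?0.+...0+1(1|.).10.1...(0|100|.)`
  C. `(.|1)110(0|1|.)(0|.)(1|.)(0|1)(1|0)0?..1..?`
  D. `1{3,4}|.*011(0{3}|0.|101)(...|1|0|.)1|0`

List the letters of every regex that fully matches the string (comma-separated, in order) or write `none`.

A → no match
B → no match
C → match
D → no match

C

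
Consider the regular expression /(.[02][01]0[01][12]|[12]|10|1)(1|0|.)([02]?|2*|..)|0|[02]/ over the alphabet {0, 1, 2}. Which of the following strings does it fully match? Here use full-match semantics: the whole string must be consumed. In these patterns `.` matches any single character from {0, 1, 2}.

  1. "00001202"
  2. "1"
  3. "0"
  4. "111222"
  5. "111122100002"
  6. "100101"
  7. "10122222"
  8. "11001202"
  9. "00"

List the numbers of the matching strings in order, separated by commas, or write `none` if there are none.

1, 3, 7

1. "00001202" → match
2. "1" → no match
3. "0" → match
4. "111222" → no match
5. "111122100002" → no match
6. "100101" → no match
7. "10122222" → match
8. "11001202" → no match
9. "00" → no match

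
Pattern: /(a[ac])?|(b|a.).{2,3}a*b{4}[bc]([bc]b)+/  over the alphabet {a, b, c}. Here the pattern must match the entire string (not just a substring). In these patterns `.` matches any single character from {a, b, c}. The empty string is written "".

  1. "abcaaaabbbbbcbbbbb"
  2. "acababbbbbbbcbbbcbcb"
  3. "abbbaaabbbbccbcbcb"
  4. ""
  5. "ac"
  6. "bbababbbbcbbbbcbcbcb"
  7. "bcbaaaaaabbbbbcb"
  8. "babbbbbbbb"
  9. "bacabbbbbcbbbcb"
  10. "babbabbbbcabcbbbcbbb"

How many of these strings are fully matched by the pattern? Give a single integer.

1 → match
2 → match
3 → match
4 → match
5 → match
6 → match
7 → match
8 → match
9 → match
10 → no match
Total matched: 9

9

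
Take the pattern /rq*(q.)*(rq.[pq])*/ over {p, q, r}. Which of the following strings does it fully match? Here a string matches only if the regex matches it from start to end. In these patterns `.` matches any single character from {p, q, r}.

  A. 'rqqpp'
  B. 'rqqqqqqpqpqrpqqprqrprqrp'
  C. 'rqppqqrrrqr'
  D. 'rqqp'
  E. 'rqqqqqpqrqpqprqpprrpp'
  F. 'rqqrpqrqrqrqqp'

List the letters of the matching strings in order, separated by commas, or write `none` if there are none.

A → no match
B → no match
C → no match
D → match
E → no match
F → no match

D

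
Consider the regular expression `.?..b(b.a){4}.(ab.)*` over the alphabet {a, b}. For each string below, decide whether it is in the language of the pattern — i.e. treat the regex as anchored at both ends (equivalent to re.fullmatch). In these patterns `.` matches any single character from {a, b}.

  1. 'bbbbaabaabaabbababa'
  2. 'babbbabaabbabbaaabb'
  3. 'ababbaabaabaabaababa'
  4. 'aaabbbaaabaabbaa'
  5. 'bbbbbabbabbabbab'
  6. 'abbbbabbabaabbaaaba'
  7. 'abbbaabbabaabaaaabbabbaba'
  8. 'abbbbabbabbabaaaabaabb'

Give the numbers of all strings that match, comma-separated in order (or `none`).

1 → match
2 → match
3 → match
4 → no match
5 → match
6 → match
7 → match
8 → match

1, 2, 3, 5, 6, 7, 8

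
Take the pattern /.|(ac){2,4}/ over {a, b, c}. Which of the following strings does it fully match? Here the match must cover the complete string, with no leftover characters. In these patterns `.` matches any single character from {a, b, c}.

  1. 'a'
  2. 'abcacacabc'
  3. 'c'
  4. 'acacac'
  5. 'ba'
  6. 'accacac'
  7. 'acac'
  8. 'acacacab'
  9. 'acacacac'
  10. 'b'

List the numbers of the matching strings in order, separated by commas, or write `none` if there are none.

1. 'a' → match
2. 'abcacacabc' → no match
3. 'c' → match
4. 'acacac' → match
5. 'ba' → no match
6. 'accacac' → no match
7. 'acac' → match
8. 'acacacab' → no match
9. 'acacacac' → match
10. 'b' → match

1, 3, 4, 7, 9, 10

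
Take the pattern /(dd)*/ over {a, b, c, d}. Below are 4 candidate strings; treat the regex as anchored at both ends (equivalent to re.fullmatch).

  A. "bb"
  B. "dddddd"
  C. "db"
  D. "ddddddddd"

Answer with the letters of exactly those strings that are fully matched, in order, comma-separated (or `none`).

A → no match
B → match
C → no match
D → no match

B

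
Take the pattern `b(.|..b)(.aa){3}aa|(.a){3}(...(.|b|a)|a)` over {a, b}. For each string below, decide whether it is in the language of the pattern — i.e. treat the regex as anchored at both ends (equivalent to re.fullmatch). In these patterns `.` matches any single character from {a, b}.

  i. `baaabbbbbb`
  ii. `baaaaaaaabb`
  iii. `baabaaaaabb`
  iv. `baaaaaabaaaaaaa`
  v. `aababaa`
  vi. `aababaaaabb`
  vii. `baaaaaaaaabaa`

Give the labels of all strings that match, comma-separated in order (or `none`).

v

i → no match
ii → no match
iii → no match
iv → no match
v → match
vi → no match
vii → no match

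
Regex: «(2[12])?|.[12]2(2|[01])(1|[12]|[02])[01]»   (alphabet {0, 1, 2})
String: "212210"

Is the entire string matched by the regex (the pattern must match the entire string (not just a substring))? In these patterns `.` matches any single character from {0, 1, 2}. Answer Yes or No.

Yes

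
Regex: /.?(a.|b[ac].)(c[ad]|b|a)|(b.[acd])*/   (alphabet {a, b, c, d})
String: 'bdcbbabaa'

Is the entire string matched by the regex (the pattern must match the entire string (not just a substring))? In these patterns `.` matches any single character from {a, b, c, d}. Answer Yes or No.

Yes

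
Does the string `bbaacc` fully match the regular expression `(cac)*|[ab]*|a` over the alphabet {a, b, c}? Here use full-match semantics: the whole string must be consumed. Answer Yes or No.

No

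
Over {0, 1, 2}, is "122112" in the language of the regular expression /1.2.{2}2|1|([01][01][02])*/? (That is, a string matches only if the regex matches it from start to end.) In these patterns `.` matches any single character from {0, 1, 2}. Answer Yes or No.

Yes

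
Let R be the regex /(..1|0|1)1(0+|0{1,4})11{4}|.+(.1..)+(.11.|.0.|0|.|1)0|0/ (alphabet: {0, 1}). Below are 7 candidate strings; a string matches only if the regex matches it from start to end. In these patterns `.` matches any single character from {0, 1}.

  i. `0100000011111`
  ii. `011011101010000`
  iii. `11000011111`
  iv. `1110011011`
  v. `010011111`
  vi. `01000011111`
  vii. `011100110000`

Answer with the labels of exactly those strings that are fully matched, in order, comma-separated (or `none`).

i, ii, iii, v, vi, vii

i → match
ii → match
iii → match
iv → no match
v → match
vi → match
vii → match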